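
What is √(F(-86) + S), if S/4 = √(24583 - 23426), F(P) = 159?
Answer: √(159 + 4*√1157) ≈ 17.177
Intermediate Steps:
S = 4*√1157 (S = 4*√(24583 - 23426) = 4*√1157 ≈ 136.06)
√(F(-86) + S) = √(159 + 4*√1157)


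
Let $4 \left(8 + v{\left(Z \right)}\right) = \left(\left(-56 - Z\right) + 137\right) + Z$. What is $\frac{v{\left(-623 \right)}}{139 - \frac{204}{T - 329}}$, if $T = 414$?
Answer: $\frac{245}{2732} \approx 0.089678$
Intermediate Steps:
$v{\left(Z \right)} = \frac{49}{4}$ ($v{\left(Z \right)} = -8 + \frac{\left(\left(-56 - Z\right) + 137\right) + Z}{4} = -8 + \frac{\left(81 - Z\right) + Z}{4} = -8 + \frac{1}{4} \cdot 81 = -8 + \frac{81}{4} = \frac{49}{4}$)
$\frac{v{\left(-623 \right)}}{139 - \frac{204}{T - 329}} = \frac{49}{4 \left(139 - \frac{204}{414 - 329}\right)} = \frac{49}{4 \left(139 - \frac{204}{85}\right)} = \frac{49}{4 \left(139 - \frac{12}{5}\right)} = \frac{49}{4 \cdot \frac{683}{5}} = \frac{49}{4} \cdot \frac{5}{683} = \frac{245}{2732}$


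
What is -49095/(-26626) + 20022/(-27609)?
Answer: 274119361/245039078 ≈ 1.1187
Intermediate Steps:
-49095/(-26626) + 20022/(-27609) = -49095*(-1/26626) + 20022*(-1/27609) = 49095/26626 - 6674/9203 = 274119361/245039078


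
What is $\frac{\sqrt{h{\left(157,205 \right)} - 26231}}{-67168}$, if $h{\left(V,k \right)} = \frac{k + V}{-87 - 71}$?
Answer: $- \frac{3 i \sqrt{18191330}}{5306272} \approx - 0.0024114 i$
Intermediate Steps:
$h{\left(V,k \right)} = - \frac{V}{158} - \frac{k}{158}$ ($h{\left(V,k \right)} = \frac{V + k}{-158} = \left(V + k\right) \left(- \frac{1}{158}\right) = - \frac{V}{158} - \frac{k}{158}$)
$\frac{\sqrt{h{\left(157,205 \right)} - 26231}}{-67168} = \frac{\sqrt{\left(\left(- \frac{1}{158}\right) 157 - \frac{205}{158}\right) - 26231}}{-67168} = \sqrt{\left(- \frac{157}{158} - \frac{205}{158}\right) - 26231} \left(- \frac{1}{67168}\right) = \sqrt{- \frac{181}{79} - 26231} \left(- \frac{1}{67168}\right) = \sqrt{- \frac{2072430}{79}} \left(- \frac{1}{67168}\right) = \frac{3 i \sqrt{18191330}}{79} \left(- \frac{1}{67168}\right) = - \frac{3 i \sqrt{18191330}}{5306272}$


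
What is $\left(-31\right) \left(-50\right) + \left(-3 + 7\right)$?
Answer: $1554$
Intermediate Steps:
$\left(-31\right) \left(-50\right) + \left(-3 + 7\right) = 1550 + 4 = 1554$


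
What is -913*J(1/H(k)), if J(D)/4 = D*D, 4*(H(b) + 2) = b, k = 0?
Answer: -913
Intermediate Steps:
H(b) = -2 + b/4
J(D) = 4*D² (J(D) = 4*(D*D) = 4*D²)
-913*J(1/H(k)) = -3652*(1/(-2 + (¼)*0))² = -3652*(1/(-2 + 0))² = -3652*(1/(-2))² = -3652*(-½)² = -3652/4 = -913*1 = -913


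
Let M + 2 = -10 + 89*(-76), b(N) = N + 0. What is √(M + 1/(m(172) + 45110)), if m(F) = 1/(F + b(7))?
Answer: I*√441799499590009567/8074691 ≈ 82.316*I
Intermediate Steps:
b(N) = N
m(F) = 1/(7 + F) (m(F) = 1/(F + 7) = 1/(7 + F))
M = -6776 (M = -2 + (-10 + 89*(-76)) = -2 + (-10 - 6764) = -2 - 6774 = -6776)
√(M + 1/(m(172) + 45110)) = √(-6776 + 1/(1/(7 + 172) + 45110)) = √(-6776 + 1/(1/179 + 45110)) = √(-6776 + 1/(8074691/179)) = √(-6776 + 179/8074691) = √(-54714106037/8074691) = I*√441799499590009567/8074691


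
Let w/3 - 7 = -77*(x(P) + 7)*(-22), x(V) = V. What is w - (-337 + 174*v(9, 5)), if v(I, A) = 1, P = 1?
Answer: 40840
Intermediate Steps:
w = 40677 (w = 21 + 3*(-77*(1 + 7)*(-22)) = 21 + 3*(-77*8*(-22)) = 21 + 3*(-616*(-22)) = 21 + 3*13552 = 21 + 40656 = 40677)
w - (-337 + 174*v(9, 5)) = 40677 - (-337 + 174*1) = 40677 - (-337 + 174) = 40677 - 1*(-163) = 40677 + 163 = 40840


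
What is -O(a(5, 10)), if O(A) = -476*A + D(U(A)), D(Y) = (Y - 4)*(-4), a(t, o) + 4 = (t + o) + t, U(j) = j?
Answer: 7664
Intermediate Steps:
a(t, o) = -4 + o + 2*t (a(t, o) = -4 + ((t + o) + t) = -4 + ((o + t) + t) = -4 + (o + 2*t) = -4 + o + 2*t)
D(Y) = 16 - 4*Y (D(Y) = (-4 + Y)*(-4) = 16 - 4*Y)
O(A) = 16 - 480*A (O(A) = -476*A + (16 - 4*A) = 16 - 480*A)
-O(a(5, 10)) = -(16 - 480*(-4 + 10 + 2*5)) = -(16 - 480*(-4 + 10 + 10)) = -(16 - 480*16) = -(16 - 7680) = -1*(-7664) = 7664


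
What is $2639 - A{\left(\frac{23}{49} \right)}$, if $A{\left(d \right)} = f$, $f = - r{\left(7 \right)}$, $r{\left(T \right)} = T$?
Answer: $2646$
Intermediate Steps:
$f = -7$ ($f = \left(-1\right) 7 = -7$)
$A{\left(d \right)} = -7$
$2639 - A{\left(\frac{23}{49} \right)} = 2639 - -7 = 2639 + 7 = 2646$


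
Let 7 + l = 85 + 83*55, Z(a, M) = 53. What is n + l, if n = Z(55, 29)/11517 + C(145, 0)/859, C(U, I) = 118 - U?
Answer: 45933411797/9893103 ≈ 4643.0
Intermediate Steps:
l = 4643 (l = -7 + (85 + 83*55) = -7 + (85 + 4565) = -7 + 4650 = 4643)
n = -265432/9893103 (n = 53/11517 + (118 - 1*145)/859 = 53*(1/11517) + (118 - 145)*(1/859) = 53/11517 - 27*1/859 = 53/11517 - 27/859 = -265432/9893103 ≈ -0.026830)
n + l = -265432/9893103 + 4643 = 45933411797/9893103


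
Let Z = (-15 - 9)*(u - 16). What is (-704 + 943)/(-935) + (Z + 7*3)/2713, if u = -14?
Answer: 44428/2536655 ≈ 0.017514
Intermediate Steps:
Z = 720 (Z = (-15 - 9)*(-14 - 16) = -24*(-30) = 720)
(-704 + 943)/(-935) + (Z + 7*3)/2713 = (-704 + 943)/(-935) + (720 + 7*3)/2713 = 239*(-1/935) + (720 + 21)*(1/2713) = -239/935 + 741*(1/2713) = -239/935 + 741/2713 = 44428/2536655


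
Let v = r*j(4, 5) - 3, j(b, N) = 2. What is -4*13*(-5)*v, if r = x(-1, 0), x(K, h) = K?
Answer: -1300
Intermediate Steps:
r = -1
v = -5 (v = -1*2 - 3 = -2 - 3 = -5)
-4*13*(-5)*v = -4*13*(-5)*(-5) = -(-260)*(-5) = -4*325 = -1300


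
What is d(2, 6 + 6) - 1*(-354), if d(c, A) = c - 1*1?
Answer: 355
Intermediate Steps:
d(c, A) = -1 + c (d(c, A) = c - 1 = -1 + c)
d(2, 6 + 6) - 1*(-354) = (-1 + 2) - 1*(-354) = 1 + 354 = 355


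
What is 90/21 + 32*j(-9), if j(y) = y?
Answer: -1986/7 ≈ -283.71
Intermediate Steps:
90/21 + 32*j(-9) = 90/21 + 32*(-9) = 90*(1/21) - 288 = 30/7 - 288 = -1986/7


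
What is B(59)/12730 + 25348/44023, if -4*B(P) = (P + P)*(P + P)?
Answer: 8917683/29495410 ≈ 0.30234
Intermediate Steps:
B(P) = -P² (B(P) = -(P + P)*(P + P)/4 = -2*P*2*P/4 = -P²)
B(59)/12730 + 25348/44023 = -1*59²/12730 + 25348/44023 = -1*3481*(1/12730) + 25348*(1/44023) = -3481*1/12730 + 25348/44023 = -3481/12730 + 25348/44023 = 8917683/29495410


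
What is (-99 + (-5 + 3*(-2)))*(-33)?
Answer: 3630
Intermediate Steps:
(-99 + (-5 + 3*(-2)))*(-33) = (-99 + (-5 - 6))*(-33) = (-99 - 11)*(-33) = -110*(-33) = 3630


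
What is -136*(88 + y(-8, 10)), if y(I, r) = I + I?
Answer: -9792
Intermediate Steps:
y(I, r) = 2*I
-136*(88 + y(-8, 10)) = -136*(88 + 2*(-8)) = -136*(88 - 16) = -136*72 = -9792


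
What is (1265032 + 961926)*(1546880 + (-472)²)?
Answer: 3940967402112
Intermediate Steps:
(1265032 + 961926)*(1546880 + (-472)²) = 2226958*(1546880 + 222784) = 2226958*1769664 = 3940967402112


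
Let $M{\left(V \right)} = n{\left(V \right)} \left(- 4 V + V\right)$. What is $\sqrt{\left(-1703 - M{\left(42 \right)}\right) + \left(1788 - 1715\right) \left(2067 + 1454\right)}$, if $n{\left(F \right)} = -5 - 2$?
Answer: $12 \sqrt{1767} \approx 504.43$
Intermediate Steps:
$n{\left(F \right)} = -7$ ($n{\left(F \right)} = -5 - 2 = -7$)
$M{\left(V \right)} = 21 V$ ($M{\left(V \right)} = - 7 \left(- 4 V + V\right) = - 7 \left(- 3 V\right) = 21 V$)
$\sqrt{\left(-1703 - M{\left(42 \right)}\right) + \left(1788 - 1715\right) \left(2067 + 1454\right)} = \sqrt{\left(-1703 - 21 \cdot 42\right) + \left(1788 - 1715\right) \left(2067 + 1454\right)} = \sqrt{\left(-1703 - 882\right) + 73 \cdot 3521} = \sqrt{\left(-1703 - 882\right) + 257033} = \sqrt{-2585 + 257033} = \sqrt{254448} = 12 \sqrt{1767}$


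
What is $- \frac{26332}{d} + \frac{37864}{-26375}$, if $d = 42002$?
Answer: $- \frac{1142435114}{553901375} \approx -2.0625$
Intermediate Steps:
$- \frac{26332}{d} + \frac{37864}{-26375} = - \frac{26332}{42002} + \frac{37864}{-26375} = \left(-26332\right) \frac{1}{42002} + 37864 \left(- \frac{1}{26375}\right) = - \frac{13166}{21001} - \frac{37864}{26375} = - \frac{1142435114}{553901375}$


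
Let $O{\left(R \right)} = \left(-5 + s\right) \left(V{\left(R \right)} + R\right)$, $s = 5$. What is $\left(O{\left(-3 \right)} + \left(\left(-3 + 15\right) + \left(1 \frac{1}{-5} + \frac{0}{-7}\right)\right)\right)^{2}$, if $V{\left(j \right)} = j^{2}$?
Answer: $\frac{3481}{25} \approx 139.24$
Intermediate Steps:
$O{\left(R \right)} = 0$ ($O{\left(R \right)} = \left(-5 + 5\right) \left(R^{2} + R\right) = 0 \left(R + R^{2}\right) = 0$)
$\left(O{\left(-3 \right)} + \left(\left(-3 + 15\right) + \left(1 \frac{1}{-5} + \frac{0}{-7}\right)\right)\right)^{2} = \left(0 + \left(\left(-3 + 15\right) + \left(1 \frac{1}{-5} + \frac{0}{-7}\right)\right)\right)^{2} = \left(0 + \left(12 + \left(1 \left(- \frac{1}{5}\right) + 0 \left(- \frac{1}{7}\right)\right)\right)\right)^{2} = \left(0 + \left(12 + \left(- \frac{1}{5} + 0\right)\right)\right)^{2} = \left(0 + \left(12 - \frac{1}{5}\right)\right)^{2} = \left(0 + \frac{59}{5}\right)^{2} = \left(\frac{59}{5}\right)^{2} = \frac{3481}{25}$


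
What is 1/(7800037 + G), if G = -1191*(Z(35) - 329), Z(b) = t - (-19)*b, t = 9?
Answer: 1/7389142 ≈ 1.3533e-7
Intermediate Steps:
Z(b) = 9 + 19*b (Z(b) = 9 - (-19)*b = 9 + 19*b)
G = -410895 (G = -1191*((9 + 19*35) - 329) = -1191*((9 + 665) - 329) = -1191*(674 - 329) = -1191*345 = -410895)
1/(7800037 + G) = 1/(7800037 - 410895) = 1/7389142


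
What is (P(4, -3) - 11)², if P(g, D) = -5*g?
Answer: 961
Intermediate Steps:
(P(4, -3) - 11)² = (-5*4 - 11)² = (-20 - 11)² = (-31)² = 961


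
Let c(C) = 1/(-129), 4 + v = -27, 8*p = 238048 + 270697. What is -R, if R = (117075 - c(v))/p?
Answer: -120821408/65628105 ≈ -1.8410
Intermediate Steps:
p = 508745/8 (p = (238048 + 270697)/8 = (⅛)*508745 = 508745/8 ≈ 63593.)
v = -31 (v = -4 - 27 = -31)
c(C) = -1/129
R = 120821408/65628105 (R = (117075 - 1*(-1/129))/(508745/8) = (117075 + 1/129)*(8/508745) = (15102676/129)*(8/508745) = 120821408/65628105 ≈ 1.8410)
-R = -1*120821408/65628105 = -120821408/65628105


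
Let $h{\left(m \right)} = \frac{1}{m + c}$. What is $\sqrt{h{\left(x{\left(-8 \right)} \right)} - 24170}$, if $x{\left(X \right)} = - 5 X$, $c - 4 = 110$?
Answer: $\frac{i \sqrt{573215566}}{154} \approx 155.47 i$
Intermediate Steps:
$c = 114$ ($c = 4 + 110 = 114$)
$h{\left(m \right)} = \frac{1}{114 + m}$ ($h{\left(m \right)} = \frac{1}{m + 114} = \frac{1}{114 + m}$)
$\sqrt{h{\left(x{\left(-8 \right)} \right)} - 24170} = \sqrt{\frac{1}{114 - -40} - 24170} = \sqrt{\frac{1}{114 + 40} - 24170} = \sqrt{\frac{1}{154} - 24170} = \sqrt{- \frac{3722179}{154}} = \frac{i \sqrt{573215566}}{154}$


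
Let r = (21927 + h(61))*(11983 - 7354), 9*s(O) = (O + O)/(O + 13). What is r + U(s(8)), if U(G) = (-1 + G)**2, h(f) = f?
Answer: 3635770997821/35721 ≈ 1.0178e+8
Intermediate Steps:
s(O) = 2*O/(9*(13 + O)) (s(O) = ((O + O)/(O + 13))/9 = ((2*O)/(13 + O))/9 = (2*O/(13 + O))/9 = 2*O/(9*(13 + O)))
r = 101782452 (r = (21927 + 61)*(11983 - 7354) = 21988*4629 = 101782452)
r + U(s(8)) = 101782452 + (-1 + (2/9)*8/(13 + 8))**2 = 101782452 + (-1 + (2/9)*8/21)**2 = 101782452 + (-1 + (2/9)*8*(1/21))**2 = 101782452 + (-1 + 16/189)**2 = 101782452 + (-173/189)**2 = 101782452 + 29929/35721 = 3635770997821/35721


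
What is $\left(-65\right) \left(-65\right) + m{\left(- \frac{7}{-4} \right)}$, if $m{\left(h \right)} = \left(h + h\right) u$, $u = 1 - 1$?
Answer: $4225$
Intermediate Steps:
$u = 0$
$m{\left(h \right)} = 0$ ($m{\left(h \right)} = \left(h + h\right) 0 = 2 h 0 = 0$)
$\left(-65\right) \left(-65\right) + m{\left(- \frac{7}{-4} \right)} = \left(-65\right) \left(-65\right) + 0 = 4225 + 0 = 4225$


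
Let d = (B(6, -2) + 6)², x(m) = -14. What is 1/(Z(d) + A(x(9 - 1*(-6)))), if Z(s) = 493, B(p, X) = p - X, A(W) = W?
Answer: 1/479 ≈ 0.0020877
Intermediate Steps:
d = 196 (d = ((6 - 1*(-2)) + 6)² = ((6 + 2) + 6)² = (8 + 6)² = 14² = 196)
1/(Z(d) + A(x(9 - 1*(-6)))) = 1/(493 - 14) = 1/479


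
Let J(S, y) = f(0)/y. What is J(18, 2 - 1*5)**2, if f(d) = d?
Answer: 0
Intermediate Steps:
J(S, y) = 0 (J(S, y) = 0/y = 0)
J(18, 2 - 1*5)**2 = 0**2 = 0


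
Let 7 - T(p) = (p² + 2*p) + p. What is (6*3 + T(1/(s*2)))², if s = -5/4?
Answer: 423801/625 ≈ 678.08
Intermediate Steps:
s = -5/4 (s = -5*¼ = -5/4 ≈ -1.2500)
T(p) = 7 - p² - 3*p (T(p) = 7 - ((p² + 2*p) + p) = 7 - (p² + 3*p) = 7 + (-p² - 3*p) = 7 - p² - 3*p)
(6*3 + T(1/(s*2)))² = (6*3 + (7 - (1/(-5/4*2))² - 3/((-5/4)*2)))² = (18 + (7 - (-⅘*½)² - (-12)/(5*2)))² = (18 + (7 - (-⅖)² - 3*(-⅖)))² = (18 + (7 - 1*4/25 + 6/5))² = (18 + (7 - 4/25 + 6/5))² = (18 + 201/25)² = (651/25)² = 423801/625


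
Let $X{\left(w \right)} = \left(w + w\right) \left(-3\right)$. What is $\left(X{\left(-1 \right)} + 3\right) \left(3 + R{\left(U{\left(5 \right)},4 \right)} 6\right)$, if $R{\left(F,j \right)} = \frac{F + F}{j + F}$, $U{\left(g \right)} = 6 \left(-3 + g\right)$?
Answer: $108$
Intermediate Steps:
$U{\left(g \right)} = -18 + 6 g$
$R{\left(F,j \right)} = \frac{2 F}{F + j}$
$X{\left(w \right)} = - 6 w$ ($X{\left(w \right)} = 2 w \left(-3\right) = - 6 w$)
$\left(X{\left(-1 \right)} + 3\right) \left(3 + R{\left(U{\left(5 \right)},4 \right)} 6\right) = \left(\left(-6\right) \left(-1\right) + 3\right) \left(3 + \frac{2 \left(-18 + 6 \cdot 5\right)}{\left(-18 + 6 \cdot 5\right) + 4} \cdot 6\right) = \left(6 + 3\right) \left(3 + \frac{2 \left(-18 + 30\right)}{\left(-18 + 30\right) + 4} \cdot 6\right) = 9 \left(3 + 2 \cdot 12 \frac{1}{12 + 4} \cdot 6\right) = 9 \left(3 + 2 \cdot 12 \cdot \frac{1}{16} \cdot 6\right) = 9 \left(3 + \frac{3}{2} \cdot 6\right) = 9 \left(3 + 9\right) = 9 \cdot 12 = 108$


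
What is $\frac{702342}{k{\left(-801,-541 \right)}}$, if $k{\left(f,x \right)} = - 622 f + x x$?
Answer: $\frac{702342}{790903} \approx 0.88803$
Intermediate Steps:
$k{\left(f,x \right)} = x^{2} - 622 f$ ($k{\left(f,x \right)} = - 622 f + x^{2} = x^{2} - 622 f$)
$\frac{702342}{k{\left(-801,-541 \right)}} = \frac{702342}{\left(-541\right)^{2} - -498222} = \frac{702342}{292681 + 498222} = \frac{702342}{790903}$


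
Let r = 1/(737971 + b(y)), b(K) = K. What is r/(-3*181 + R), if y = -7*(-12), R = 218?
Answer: -1/239867875 ≈ -4.1690e-9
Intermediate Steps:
y = 84
r = 1/738055 (r = 1/(737971 + 84) = 1/738055 ≈ 1.3549e-6)
r/(-3*181 + R) = 1/(738055*(-3*181 + 218)) = 1/(738055*(-543 + 218)) = (1/738055)/(-325) = (1/738055)*(-1/325) = -1/239867875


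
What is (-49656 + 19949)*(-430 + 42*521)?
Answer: -637274564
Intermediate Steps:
(-49656 + 19949)*(-430 + 42*521) = -29707*(-430 + 21882) = -29707*21452 = -637274564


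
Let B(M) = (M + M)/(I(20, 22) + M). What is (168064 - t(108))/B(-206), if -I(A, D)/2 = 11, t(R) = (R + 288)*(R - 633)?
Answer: 21429948/103 ≈ 2.0806e+5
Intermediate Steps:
t(R) = (-633 + R)*(288 + R) (t(R) = (288 + R)*(-633 + R) = (-633 + R)*(288 + R))
I(A, D) = -22 (I(A, D) = -2*11 = -22)
B(M) = 2*M/(-22 + M) (B(M) = (M + M)/(-22 + M) = (2*M)/(-22 + M) = 2*M/(-22 + M))
(168064 - t(108))/B(-206) = (168064 - (-182304 + 108² - 345*108))/((2*(-206)/(-22 - 206))) = (168064 - (-182304 + 11664 - 37260))/((2*(-206)/(-228))) = (168064 - 1*(-207900))/((2*(-206)*(-1/228))) = (168064 + 207900)/(103/57) = 375964*(57/103) = 21429948/103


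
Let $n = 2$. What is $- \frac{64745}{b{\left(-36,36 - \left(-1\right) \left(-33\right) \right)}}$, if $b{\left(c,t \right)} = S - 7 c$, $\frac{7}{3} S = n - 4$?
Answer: $- \frac{453215}{1758} \approx -257.8$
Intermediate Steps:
$S = - \frac{6}{7}$ ($S = \frac{3 \left(2 - 4\right)}{7} = \frac{3}{7} \left(-2\right) = - \frac{6}{7} \approx -0.85714$)
$b{\left(c,t \right)} = - \frac{6}{7} - 7 c$
$- \frac{64745}{b{\left(-36,36 - \left(-1\right) \left(-33\right) \right)}} = - \frac{64745}{- \frac{6}{7} - -252} = - \frac{64745}{- \frac{6}{7} + 252} = - \frac{64745}{\frac{1758}{7}} = \left(-64745\right) \frac{7}{1758} = - \frac{453215}{1758}$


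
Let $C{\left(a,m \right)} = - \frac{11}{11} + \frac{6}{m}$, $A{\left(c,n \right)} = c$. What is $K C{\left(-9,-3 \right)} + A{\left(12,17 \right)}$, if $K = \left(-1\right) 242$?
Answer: $738$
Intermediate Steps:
$K = -242$
$C{\left(a,m \right)} = -1 + \frac{6}{m}$ ($C{\left(a,m \right)} = \left(-11\right) \frac{1}{11} + \frac{6}{m} = -1 + \frac{6}{m}$)
$K C{\left(-9,-3 \right)} + A{\left(12,17 \right)} = - 242 \frac{6 - -3}{-3} + 12 = - 242 \left(- \frac{6 + 3}{3}\right) + 12 = - 242 \left(\left(- \frac{1}{3}\right) 9\right) + 12 = \left(-242\right) \left(-3\right) + 12 = 726 + 12 = 738$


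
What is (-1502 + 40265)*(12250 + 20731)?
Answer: 1278442503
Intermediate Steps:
(-1502 + 40265)*(12250 + 20731) = 38763*32981 = 1278442503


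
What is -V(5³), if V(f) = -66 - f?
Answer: 191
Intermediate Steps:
-V(5³) = -(-66 - 1*5³) = -(-66 - 1*125) = -(-66 - 125) = -1*(-191) = 191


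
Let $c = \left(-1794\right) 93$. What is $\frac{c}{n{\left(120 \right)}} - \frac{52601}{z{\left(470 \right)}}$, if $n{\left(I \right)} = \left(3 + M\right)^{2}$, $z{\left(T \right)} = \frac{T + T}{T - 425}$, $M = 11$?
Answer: $- \frac{31038615}{9212} \approx -3369.4$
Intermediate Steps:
$z{\left(T \right)} = \frac{2 T}{-425 + T}$
$n{\left(I \right)} = 196$ ($n{\left(I \right)} = \left(3 + 11\right)^{2} = 14^{2} = 196$)
$c = -166842$
$\frac{c}{n{\left(120 \right)}} - \frac{52601}{z{\left(470 \right)}} = - \frac{166842}{196} - \frac{52601}{2 \cdot 470 \frac{1}{-425 + 470}} = \left(-166842\right) \frac{1}{196} - \frac{52601}{2 \cdot 470 \cdot \frac{1}{45}} = - \frac{83421}{98} - \frac{52601}{2 \cdot 470 \cdot \frac{1}{45}} = - \frac{83421}{98} - \frac{52601}{\frac{188}{9}} = - \frac{83421}{98} - \frac{473409}{188} = - \frac{31038615}{9212}$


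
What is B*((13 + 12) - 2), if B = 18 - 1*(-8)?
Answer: 598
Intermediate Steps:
B = 26 (B = 18 + 8 = 26)
B*((13 + 12) - 2) = 26*((13 + 12) - 2) = 26*(25 - 2) = 26*23 = 598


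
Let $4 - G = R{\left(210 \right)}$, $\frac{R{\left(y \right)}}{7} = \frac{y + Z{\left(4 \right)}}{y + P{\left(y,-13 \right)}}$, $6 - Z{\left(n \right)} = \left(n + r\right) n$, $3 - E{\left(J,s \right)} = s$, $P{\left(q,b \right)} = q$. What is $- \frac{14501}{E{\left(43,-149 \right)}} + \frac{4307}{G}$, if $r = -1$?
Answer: $\frac{3229817}{456} \approx 7082.9$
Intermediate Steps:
$E{\left(J,s \right)} = 3 - s$
$Z{\left(n \right)} = 6 - n \left(-1 + n\right)$ ($Z{\left(n \right)} = 6 - \left(n - 1\right) n = 6 - \left(-1 + n\right) n = 6 - n \left(-1 + n\right)$)
$R{\left(y \right)} = \frac{7 \left(-6 + y\right)}{2 y}$ ($R{\left(y \right)} = 7 \frac{y + \left(6 + 4 - 4^{2}\right)}{y + y} = 7 \frac{y + \left(6 + 4 - 16\right)}{2 y} = 7 \left(y + \left(6 + 4 - 16\right)\right) \frac{1}{2 y} = 7 \left(y - 6\right) \frac{1}{2 y} = 7 \left(-6 + y\right) \frac{1}{2 y} = 7 \frac{-6 + y}{2 y} = \frac{7 \left(-6 + y\right)}{2 y}$)
$G = \frac{3}{5}$ ($G = 4 - \left(\frac{7}{2} - \frac{21}{210}\right) = 4 - \left(\frac{7}{2} - \frac{1}{10}\right) = 4 - \frac{17}{5} = \frac{3}{5} \approx 0.6$)
$- \frac{14501}{E{\left(43,-149 \right)}} + \frac{4307}{G} = - \frac{14501}{3 - -149} + \frac{4307}{\frac{3}{5}} = - \frac{14501}{3 + 149} + 4307 \cdot \frac{5}{3} = - \frac{14501}{152} + \frac{21535}{3} = \frac{3229817}{456}$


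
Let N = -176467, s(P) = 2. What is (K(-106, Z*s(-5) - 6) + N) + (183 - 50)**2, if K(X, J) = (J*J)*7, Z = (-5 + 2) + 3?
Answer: -158526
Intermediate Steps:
Z = 0 (Z = -3 + 3 = 0)
K(X, J) = 7*J**2 (K(X, J) = J**2*7 = 7*J**2)
(K(-106, Z*s(-5) - 6) + N) + (183 - 50)**2 = (7*(0*2 - 6)**2 - 176467) + (183 - 50)**2 = (7*(0 - 6)**2 - 176467) + 133**2 = (7*(-6)**2 - 176467) + 17689 = (7*36 - 176467) + 17689 = (252 - 176467) + 17689 = -176215 + 17689 = -158526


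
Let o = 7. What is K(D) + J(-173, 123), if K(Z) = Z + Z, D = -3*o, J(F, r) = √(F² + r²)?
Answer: -42 + √45058 ≈ 170.27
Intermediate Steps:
D = -21 (D = -3*7 = -21)
K(Z) = 2*Z
K(D) + J(-173, 123) = 2*(-21) + √((-173)² + 123²) = -42 + √(29929 + 15129) = -42 + √45058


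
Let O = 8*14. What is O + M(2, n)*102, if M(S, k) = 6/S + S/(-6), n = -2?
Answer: 384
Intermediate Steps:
M(S, k) = 6/S - S/6 (M(S, k) = 6/S + S*(-1/6) = 6/S - S/6)
O = 112
O + M(2, n)*102 = 112 + (6/2 - 1/6*2)*102 = 112 + (6*(1/2) - 1/3)*102 = 112 + (3 - 1/3)*102 = 112 + (8/3)*102 = 112 + 272 = 384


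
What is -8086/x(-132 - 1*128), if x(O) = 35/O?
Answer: 420472/7 ≈ 60067.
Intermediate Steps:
-8086/x(-132 - 1*128) = -8086/(35/(-132 - 1*128)) = -8086/(35/(-132 - 128)) = -8086/(35/(-260)) = -8086/(35*(-1/260)) = -8086/(-7/52) = -8086*(-52/7) = 420472/7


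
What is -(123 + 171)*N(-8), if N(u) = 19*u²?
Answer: -357504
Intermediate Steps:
-(123 + 171)*N(-8) = -(123 + 171)*19*(-8)² = -294*19*64 = -294*1216 = -1*357504 = -357504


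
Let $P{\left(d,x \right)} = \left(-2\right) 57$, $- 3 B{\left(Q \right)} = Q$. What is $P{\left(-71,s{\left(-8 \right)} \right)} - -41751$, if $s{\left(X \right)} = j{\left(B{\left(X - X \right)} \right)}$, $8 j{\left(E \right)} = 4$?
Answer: $41637$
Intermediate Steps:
$B{\left(Q \right)} = - \frac{Q}{3}$
$j{\left(E \right)} = \frac{1}{2}$ ($j{\left(E \right)} = \frac{1}{8} \cdot 4 = \frac{1}{2}$)
$s{\left(X \right)} = \frac{1}{2}$
$P{\left(d,x \right)} = -114$
$P{\left(-71,s{\left(-8 \right)} \right)} - -41751 = -114 - -41751 = -114 + 41751 = 41637$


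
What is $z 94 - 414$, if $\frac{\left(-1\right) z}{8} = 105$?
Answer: $-79374$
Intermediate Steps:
$z = -840$ ($z = \left(-8\right) 105 = -840$)
$z 94 - 414 = \left(-840\right) 94 - 414 = -78960 - 414 = -79374$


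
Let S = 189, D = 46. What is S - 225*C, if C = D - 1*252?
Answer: 46539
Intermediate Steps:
C = -206 (C = 46 - 1*252 = 46 - 252 = -206)
S - 225*C = 189 - 225*(-206) = 189 + 46350 = 46539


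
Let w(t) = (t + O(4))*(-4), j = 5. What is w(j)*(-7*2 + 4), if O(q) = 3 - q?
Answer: 160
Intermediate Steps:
w(t) = 4 - 4*t (w(t) = (t + (3 - 1*4))*(-4) = (t + (3 - 4))*(-4) = (t - 1)*(-4) = (-1 + t)*(-4) = 4 - 4*t)
w(j)*(-7*2 + 4) = (4 - 4*5)*(-7*2 + 4) = (4 - 20)*(-14 + 4) = -16*(-10) = 160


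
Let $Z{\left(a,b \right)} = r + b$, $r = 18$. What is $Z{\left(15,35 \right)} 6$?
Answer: $318$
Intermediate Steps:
$Z{\left(a,b \right)} = 18 + b$
$Z{\left(15,35 \right)} 6 = \left(18 + 35\right) 6 = 53 \cdot 6 = 318$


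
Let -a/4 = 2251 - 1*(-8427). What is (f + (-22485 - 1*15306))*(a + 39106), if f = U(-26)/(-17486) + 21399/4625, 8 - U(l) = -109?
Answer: 5509766881590183/40436375 ≈ 1.3626e+8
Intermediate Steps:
U(l) = 117 (U(l) = 8 - 1*(-109) = 8 + 109 = 117)
a = -42712 (a = -4*(2251 - 1*(-8427)) = -4*(2251 + 8427) = -4*10678 = -42712)
f = 373641789/80872750 (f = 117/(-17486) + 21399/4625 = 117*(-1/17486) + 21399*(1/4625) = -117/17486 + 21399/4625 = 373641789/80872750 ≈ 4.6201)
(f + (-22485 - 1*15306))*(a + 39106) = (373641789/80872750 + (-22485 - 1*15306))*(-42712 + 39106) = (373641789/80872750 + (-22485 - 15306))*(-3606) = (373641789/80872750 - 37791)*(-3606) = -3055888453461/80872750*(-3606) = 5509766881590183/40436375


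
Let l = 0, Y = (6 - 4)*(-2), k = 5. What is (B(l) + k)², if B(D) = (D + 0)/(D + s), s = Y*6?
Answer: 25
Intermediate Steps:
Y = -4 (Y = 2*(-2) = -4)
s = -24 (s = -4*6 = -24)
B(D) = D/(-24 + D) (B(D) = (D + 0)/(D - 24) = D/(-24 + D))
(B(l) + k)² = (0/(-24 + 0) + 5)² = (0/(-24) + 5)² = (0*(-1/24) + 5)² = (0 + 5)² = 5² = 25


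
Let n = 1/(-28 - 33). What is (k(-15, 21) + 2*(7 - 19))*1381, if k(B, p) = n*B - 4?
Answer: -2338033/61 ≈ -38328.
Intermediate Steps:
n = -1/61 (n = 1/(-61) = -1/61 ≈ -0.016393)
k(B, p) = -4 - B/61 (k(B, p) = -B/61 - 4 = -4 - B/61)
(k(-15, 21) + 2*(7 - 19))*1381 = ((-4 - 1/61*(-15)) + 2*(7 - 19))*1381 = ((-4 + 15/61) + 2*(-12))*1381 = (-229/61 - 24)*1381 = -1693/61*1381 = -2338033/61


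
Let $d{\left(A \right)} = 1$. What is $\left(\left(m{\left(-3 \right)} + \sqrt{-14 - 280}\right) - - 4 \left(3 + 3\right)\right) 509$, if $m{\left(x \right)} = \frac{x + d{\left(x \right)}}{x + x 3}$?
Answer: $\frac{73805}{6} + 3563 i \sqrt{6} \approx 12301.0 + 8727.5 i$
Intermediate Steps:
$m{\left(x \right)} = \frac{1 + x}{4 x}$ ($m{\left(x \right)} = \frac{x + 1}{x + x 3} = \frac{1 + x}{x + 3 x} = \frac{1 + x}{4 x}$)
$\left(\left(m{\left(-3 \right)} + \sqrt{-14 - 280}\right) - - 4 \left(3 + 3\right)\right) 509 = \left(\left(\frac{1 - 3}{4 \left(-3\right)} + \sqrt{-14 - 280}\right) - - 4 \left(3 + 3\right)\right) 509 = \left(\left(\frac{1}{4} \left(- \frac{1}{3}\right) \left(-2\right) + \sqrt{-294}\right) - \left(-4\right) 6\right) 509 = \left(\left(\frac{1}{6} + 7 i \sqrt{6}\right) - -24\right) 509 = \left(\left(\frac{1}{6} + 7 i \sqrt{6}\right) + 24\right) 509 = \left(\frac{145}{6} + 7 i \sqrt{6}\right) 509 = \frac{73805}{6} + 3563 i \sqrt{6}$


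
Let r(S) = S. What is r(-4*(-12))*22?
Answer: 1056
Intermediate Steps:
r(-4*(-12))*22 = -4*(-12)*22 = 48*22 = 1056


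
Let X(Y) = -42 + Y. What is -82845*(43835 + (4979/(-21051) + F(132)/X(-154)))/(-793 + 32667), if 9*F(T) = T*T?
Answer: -29722501851575/260936501 ≈ -1.1391e+5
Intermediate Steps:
F(T) = T²/9 (F(T) = (T*T)/9 = T²/9)
-82845*(43835 + (4979/(-21051) + F(132)/X(-154)))/(-793 + 32667) = -82845*(43835 + (4979/(-21051) + ((⅑)*132²)/(-42 - 154)))/(-793 + 32667) = -82845/(31874/(43835 + (4979*(-1/21051) + ((⅑)*17424)/(-196)))) = -82845/(31874/(43835 + (-4979/21051 + 1936*(-1/196)))) = -82845/(31874/(43835 + (-4979/21051 - 484/49))) = -82845/(31874/(43835 - 10432655/1031499)) = -82845/(31874/(45205326010/1031499)) = -82845/(31874*(1031499/45205326010)) = -82845/16438999563/22602663005 = -82845*22602663005/16438999563 = -29722501851575/260936501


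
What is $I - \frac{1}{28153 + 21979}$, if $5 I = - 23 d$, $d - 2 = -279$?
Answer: $\frac{319390967}{250660} \approx 1274.2$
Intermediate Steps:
$d = -277$ ($d = 2 - 279 = -277$)
$I = \frac{6371}{5}$ ($I = \frac{\left(-23\right) \left(-277\right)}{5} = \frac{1}{5} \cdot 6371 = \frac{6371}{5} \approx 1274.2$)
$I - \frac{1}{28153 + 21979} = \frac{6371}{5} - \frac{1}{28153 + 21979} = \frac{6371}{5} - \frac{1}{50132} = \frac{319390967}{250660}$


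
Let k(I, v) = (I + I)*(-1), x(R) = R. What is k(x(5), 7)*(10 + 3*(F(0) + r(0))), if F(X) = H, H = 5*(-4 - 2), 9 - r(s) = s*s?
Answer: 530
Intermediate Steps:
r(s) = 9 - s² (r(s) = 9 - s*s = 9 - s²)
H = -30 (H = 5*(-6) = -30)
F(X) = -30
k(I, v) = -2*I (k(I, v) = (2*I)*(-1) = -2*I)
k(x(5), 7)*(10 + 3*(F(0) + r(0))) = (-2*5)*(10 + 3*(-30 + (9 - 1*0²))) = -10*(10 + 3*(-30 + (9 - 1*0))) = -10*(10 + 3*(-30 + (9 + 0))) = -10*(10 + 3*(-30 + 9)) = -10*(10 + 3*(-21)) = -10*(10 - 63) = -10*(-53) = 530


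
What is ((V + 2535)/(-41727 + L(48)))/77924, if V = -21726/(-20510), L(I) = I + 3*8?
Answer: -2167274/2773912739675 ≈ -7.8131e-7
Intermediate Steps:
L(I) = 24 + I (L(I) = I + 24 = 24 + I)
V = 10863/10255 (V = -21726*(-1/20510) = 10863/10255 ≈ 1.0593)
((V + 2535)/(-41727 + L(48)))/77924 = ((10863/10255 + 2535)/(-41727 + (24 + 48)))/77924 = (26007288/(10255*(-41727 + 72)))*(1/77924) = ((26007288/10255)/(-41655))*(1/77924) = ((26007288/10255)*(-1/41655))*(1/77924) = -8669096/142390675*1/77924 = -2167274/2773912739675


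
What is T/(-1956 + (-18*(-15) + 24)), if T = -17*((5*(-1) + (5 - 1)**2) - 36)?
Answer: -425/1662 ≈ -0.25572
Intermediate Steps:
T = 425 (T = -17*((-5 + 4**2) - 36) = -17*((-5 + 16) - 36) = -17*(11 - 36) = -17*(-25) = 425)
T/(-1956 + (-18*(-15) + 24)) = 425/(-1956 + (-18*(-15) + 24)) = 425/(-1956 + (270 + 24)) = 425/(-1956 + 294) = 425/(-1662) = 425*(-1/1662) = -425/1662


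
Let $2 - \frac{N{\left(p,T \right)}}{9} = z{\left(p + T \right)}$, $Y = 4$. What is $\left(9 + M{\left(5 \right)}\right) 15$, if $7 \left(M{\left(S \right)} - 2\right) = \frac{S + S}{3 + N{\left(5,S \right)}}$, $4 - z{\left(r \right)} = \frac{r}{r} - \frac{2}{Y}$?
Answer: $\frac{7985}{49} \approx 162.96$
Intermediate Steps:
$z{\left(r \right)} = \frac{7}{2}$ ($z{\left(r \right)} = 4 - \left(\frac{r}{r} - \frac{2}{4}\right) = 4 - \left(1 - \frac{1}{2}\right) = 4 - \frac{1}{2} = \frac{7}{2}$)
$N{\left(p,T \right)} = - \frac{27}{2}$ ($N{\left(p,T \right)} = 18 - \frac{63}{2} = - \frac{27}{2}$)
$M{\left(S \right)} = 2 - \frac{4 S}{147}$ ($M{\left(S \right)} = 2 + \frac{\left(S + S\right) \frac{1}{3 - \frac{27}{2}}}{7} = 2 + \frac{2 S \frac{1}{- \frac{21}{2}}}{7} = 2 + \frac{2 S \left(- \frac{2}{21}\right)}{7} = 2 + \frac{\left(- \frac{4}{21}\right) S}{7} = 2 - \frac{4 S}{147}$)
$\left(9 + M{\left(5 \right)}\right) 15 = \left(9 + \left(2 - \frac{20}{147}\right)\right) 15 = \left(9 + \frac{274}{147}\right) 15 = \frac{1597}{147} \cdot 15 = \frac{7985}{49}$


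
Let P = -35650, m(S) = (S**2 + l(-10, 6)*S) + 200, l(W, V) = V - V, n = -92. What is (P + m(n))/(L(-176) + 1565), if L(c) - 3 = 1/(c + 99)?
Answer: -2077922/120735 ≈ -17.211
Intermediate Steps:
l(W, V) = 0
m(S) = 200 + S**2 (m(S) = (S**2 + 0*S) + 200 = (S**2 + 0) + 200 = S**2 + 200 = 200 + S**2)
L(c) = 3 + 1/(99 + c) (L(c) = 3 + 1/(c + 99) = 3 + 1/(99 + c))
(P + m(n))/(L(-176) + 1565) = (-35650 + (200 + (-92)**2))/((298 + 3*(-176))/(99 - 176) + 1565) = (-35650 + (200 + 8464))/((298 - 528)/(-77) + 1565) = (-35650 + 8664)/(-1/77*(-230) + 1565) = -26986/(230/77 + 1565) = -26986/120735/77 = -26986*77/120735 = -2077922/120735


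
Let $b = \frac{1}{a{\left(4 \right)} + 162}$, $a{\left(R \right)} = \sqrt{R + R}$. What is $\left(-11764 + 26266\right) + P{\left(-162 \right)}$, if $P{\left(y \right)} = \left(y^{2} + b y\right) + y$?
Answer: $\frac{266183895}{6559} + \frac{81 \sqrt{2}}{6559} \approx 40583.0$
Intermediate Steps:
$a{\left(R \right)} = \sqrt{2} \sqrt{R}$ ($a{\left(R \right)} = \sqrt{2 R} = \sqrt{2} \sqrt{R}$)
$b = \frac{1}{162 + 2 \sqrt{2}}$ ($b = \frac{1}{\sqrt{2} \sqrt{4} + 162} = \frac{1}{\sqrt{2} \cdot 2 + 162} = \frac{1}{2 \sqrt{2} + 162} = \frac{1}{162 + 2 \sqrt{2}} \approx 0.0060669$)
$P{\left(y \right)} = y + y^{2} + y \left(\frac{81}{13118} - \frac{\sqrt{2}}{13118}\right)$ ($P{\left(y \right)} = \left(y^{2} + \left(\frac{81}{13118} - \frac{\sqrt{2}}{13118}\right) y\right) + y = \left(y^{2} + y \left(\frac{81}{13118} - \frac{\sqrt{2}}{13118}\right)\right) + y = y + y^{2} + y \left(\frac{81}{13118} - \frac{\sqrt{2}}{13118}\right)$)
$\left(-11764 + 26266\right) + P{\left(-162 \right)} = \left(-11764 + 26266\right) + \left(\left(-162\right)^{2} + \frac{13199}{13118} \left(-162\right) - - \frac{81 \sqrt{2}}{6559}\right) = 14502 + \left(26244 - \frac{1069119}{6559} + \frac{81 \sqrt{2}}{6559}\right) = 14502 + \left(\frac{171065277}{6559} + \frac{81 \sqrt{2}}{6559}\right) = \frac{266183895}{6559} + \frac{81 \sqrt{2}}{6559}$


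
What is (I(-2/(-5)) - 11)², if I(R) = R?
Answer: 2809/25 ≈ 112.36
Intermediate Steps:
(I(-2/(-5)) - 11)² = (-2/(-5) - 11)² = (-2*(-⅕) - 11)² = (⅖ - 11)² = (-53/5)² = 2809/25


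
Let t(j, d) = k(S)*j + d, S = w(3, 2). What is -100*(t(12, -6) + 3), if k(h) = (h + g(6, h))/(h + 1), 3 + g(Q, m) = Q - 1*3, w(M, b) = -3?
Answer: -1500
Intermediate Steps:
g(Q, m) = -6 + Q (g(Q, m) = -3 + (Q - 1*3) = -3 + (Q - 3) = -3 + (-3 + Q) = -6 + Q)
S = -3
k(h) = h/(1 + h) (k(h) = (h + (-6 + 6))/(h + 1) = (h + 0)/(1 + h) = h/(1 + h))
t(j, d) = d + 3*j/2 (t(j, d) = (-3/(1 - 3))*j + d = (-3/(-2))*j + d = (-3*(-1/2))*j + d = 3*j/2 + d = d + 3*j/2)
-100*(t(12, -6) + 3) = -100*((-6 + (3/2)*12) + 3) = -100*((-6 + 18) + 3) = -100*(12 + 3) = -100*15 = -1500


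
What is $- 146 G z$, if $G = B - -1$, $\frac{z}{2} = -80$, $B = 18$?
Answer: $443840$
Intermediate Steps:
$z = -160$ ($z = 2 \left(-80\right) = -160$)
$G = 19$ ($G = 18 - -1 = 18 + 1 = 19$)
$- 146 G z = - 146 \cdot 19 \left(-160\right) = \left(-146\right) \left(-3040\right) = 443840$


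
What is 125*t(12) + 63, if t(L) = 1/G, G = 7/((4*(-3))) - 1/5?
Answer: -4539/47 ≈ -96.574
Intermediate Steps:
G = -47/60 (G = 7/(-12) - 1*⅕ = 7*(-1/12) - ⅕ = -7/12 - ⅕ = -47/60 ≈ -0.78333)
t(L) = -60/47 (t(L) = 1/(-47/60) = -60/47)
125*t(12) + 63 = 125*(-60/47) + 63 = -7500/47 + 63 = -4539/47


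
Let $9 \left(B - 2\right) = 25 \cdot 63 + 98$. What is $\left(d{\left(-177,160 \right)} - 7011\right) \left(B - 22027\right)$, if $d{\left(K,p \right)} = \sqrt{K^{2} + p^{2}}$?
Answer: $153114008 - \frac{196552 \sqrt{56929}}{9} \approx 1.479 \cdot 10^{8}$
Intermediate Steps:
$B = \frac{1691}{9}$ ($B = 2 + \frac{25 \cdot 63 + 98}{9} = 2 + \frac{1575 + 98}{9} = 2 + \frac{1}{9} \cdot 1673 = 2 + \frac{1673}{9} = \frac{1691}{9} \approx 187.89$)
$\left(d{\left(-177,160 \right)} - 7011\right) \left(B - 22027\right) = \left(\sqrt{\left(-177\right)^{2} + 160^{2}} - 7011\right) \left(\frac{1691}{9} - 22027\right) = \left(\sqrt{31329 + 25600} - 7011\right) \left(- \frac{196552}{9}\right) = \left(\sqrt{56929} - 7011\right) \left(- \frac{196552}{9}\right) = \left(-7011 + \sqrt{56929}\right) \left(- \frac{196552}{9}\right) = 153114008 - \frac{196552 \sqrt{56929}}{9}$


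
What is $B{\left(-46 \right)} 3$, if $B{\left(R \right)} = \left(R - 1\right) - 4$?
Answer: $-153$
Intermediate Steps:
$B{\left(R \right)} = -5 + R$ ($B{\left(R \right)} = \left(-1 + R\right) - 4 = -5 + R$)
$B{\left(-46 \right)} 3 = \left(-5 - 46\right) 3 = \left(-51\right) 3 = -153$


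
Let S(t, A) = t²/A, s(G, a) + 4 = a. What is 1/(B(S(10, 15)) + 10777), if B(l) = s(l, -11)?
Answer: 1/10762 ≈ 9.2920e-5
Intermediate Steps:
s(G, a) = -4 + a
S(t, A) = t²/A
B(l) = -15 (B(l) = -4 - 11 = -15)
1/(B(S(10, 15)) + 10777) = 1/(-15 + 10777) = 1/10762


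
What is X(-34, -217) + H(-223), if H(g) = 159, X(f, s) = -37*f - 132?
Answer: 1285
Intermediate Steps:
X(f, s) = -132 - 37*f
X(-34, -217) + H(-223) = (-132 - 37*(-34)) + 159 = (-132 + 1258) + 159 = 1126 + 159 = 1285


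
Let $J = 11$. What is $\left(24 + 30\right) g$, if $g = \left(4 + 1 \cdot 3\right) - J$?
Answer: $-216$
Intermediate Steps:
$g = -4$ ($g = \left(4 + 1 \cdot 3\right) - 11 = \left(4 + 3\right) - 11 = 7 - 11 = -4$)
$\left(24 + 30\right) g = \left(24 + 30\right) \left(-4\right) = 54 \left(-4\right) = -216$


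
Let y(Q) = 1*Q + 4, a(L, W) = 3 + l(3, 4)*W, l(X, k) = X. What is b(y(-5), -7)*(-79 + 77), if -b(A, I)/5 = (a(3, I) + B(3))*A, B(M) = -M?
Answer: 210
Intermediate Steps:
a(L, W) = 3 + 3*W
y(Q) = 4 + Q (y(Q) = Q + 4 = 4 + Q)
b(A, I) = -15*A*I (b(A, I) = -5*((3 + 3*I) - 1*3)*A = -5*((3 + 3*I) - 3)*A = -5*3*I*A = -15*A*I)
b(y(-5), -7)*(-79 + 77) = (-15*(4 - 5)*(-7))*(-79 + 77) = -15*(-1)*(-7)*(-2) = -105*(-2) = 210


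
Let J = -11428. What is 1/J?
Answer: -1/11428 ≈ -8.7504e-5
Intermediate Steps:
1/J = 1/(-11428) = -1/11428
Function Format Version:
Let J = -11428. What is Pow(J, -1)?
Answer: Rational(-1, 11428) ≈ -8.7504e-5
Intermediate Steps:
Pow(J, -1) = Pow(-11428, -1) = Rational(-1, 11428)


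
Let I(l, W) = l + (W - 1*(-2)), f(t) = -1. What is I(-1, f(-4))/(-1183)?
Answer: 0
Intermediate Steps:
I(l, W) = 2 + W + l (I(l, W) = l + (W + 2) = l + (2 + W) = 2 + W + l)
I(-1, f(-4))/(-1183) = (2 - 1 - 1)/(-1183) = 0*(-1/1183) = 0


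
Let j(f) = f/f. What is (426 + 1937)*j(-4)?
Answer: 2363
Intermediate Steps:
j(f) = 1
(426 + 1937)*j(-4) = (426 + 1937)*1 = 2363*1 = 2363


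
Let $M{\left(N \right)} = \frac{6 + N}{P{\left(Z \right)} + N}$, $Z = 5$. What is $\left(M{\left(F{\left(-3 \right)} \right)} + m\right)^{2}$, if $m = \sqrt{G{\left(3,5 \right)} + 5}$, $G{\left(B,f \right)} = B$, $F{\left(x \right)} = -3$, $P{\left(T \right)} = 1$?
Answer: $\frac{41}{4} - 6 \sqrt{2} \approx 1.7647$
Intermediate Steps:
$m = 2 \sqrt{2}$ ($m = \sqrt{3 + 5} = \sqrt{8} = 2 \sqrt{2} \approx 2.8284$)
$M{\left(N \right)} = \frac{6 + N}{1 + N}$
$\left(M{\left(F{\left(-3 \right)} \right)} + m\right)^{2} = \left(\frac{6 - 3}{1 - 3} + 2 \sqrt{2}\right)^{2} = \left(\frac{1}{-2} \cdot 3 + 2 \sqrt{2}\right)^{2} = \left(\left(- \frac{1}{2}\right) 3 + 2 \sqrt{2}\right)^{2} = \left(- \frac{3}{2} + 2 \sqrt{2}\right)^{2}$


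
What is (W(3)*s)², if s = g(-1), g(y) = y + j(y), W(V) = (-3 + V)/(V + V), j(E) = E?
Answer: 0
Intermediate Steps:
W(V) = (-3 + V)/(2*V) (W(V) = (-3 + V)/((2*V)) = (-3 + V)*(1/(2*V)) = (-3 + V)/(2*V))
g(y) = 2*y (g(y) = y + y = 2*y)
s = -2 (s = 2*(-1) = -2)
(W(3)*s)² = (((½)*(-3 + 3)/3)*(-2))² = (((½)*(⅓)*0)*(-2))² = (0*(-2))² = 0² = 0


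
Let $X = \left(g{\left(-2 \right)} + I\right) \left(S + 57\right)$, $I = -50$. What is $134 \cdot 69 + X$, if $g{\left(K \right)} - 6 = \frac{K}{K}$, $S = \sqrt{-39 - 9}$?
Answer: $6795 - 172 i \sqrt{3} \approx 6795.0 - 297.91 i$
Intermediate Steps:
$S = 4 i \sqrt{3}$ ($S = \sqrt{-48} = 4 i \sqrt{3} \approx 6.9282 i$)
$g{\left(K \right)} = 7$ ($g{\left(K \right)} = 6 + \frac{K}{K} = 6 + 1 = 7$)
$X = -2451 - 172 i \sqrt{3}$ ($X = \left(7 - 50\right) \left(4 i \sqrt{3} + 57\right) = - 43 \left(57 + 4 i \sqrt{3}\right) = -2451 - 172 i \sqrt{3} \approx -2451.0 - 297.91 i$)
$134 \cdot 69 + X = 134 \cdot 69 - \left(2451 + 172 i \sqrt{3}\right) = 9246 - \left(2451 + 172 i \sqrt{3}\right) = 6795 - 172 i \sqrt{3}$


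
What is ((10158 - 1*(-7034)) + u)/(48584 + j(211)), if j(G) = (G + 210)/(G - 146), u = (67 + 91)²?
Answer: 2740140/3158381 ≈ 0.86758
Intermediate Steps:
u = 24964 (u = 158² = 24964)
j(G) = (210 + G)/(-146 + G)
((10158 - 1*(-7034)) + u)/(48584 + j(211)) = ((10158 - 1*(-7034)) + 24964)/(48584 + (210 + 211)/(-146 + 211)) = ((10158 + 7034) + 24964)/(48584 + 421/65) = (17192 + 24964)/(48584 + (1/65)*421) = 42156/(48584 + 421/65) = 42156/(3158381/65) = 42156*(65/3158381) = 2740140/3158381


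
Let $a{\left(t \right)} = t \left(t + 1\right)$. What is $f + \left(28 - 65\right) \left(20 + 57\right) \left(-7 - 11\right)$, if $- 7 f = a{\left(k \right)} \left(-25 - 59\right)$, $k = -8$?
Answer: $51954$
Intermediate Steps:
$a{\left(t \right)} = t \left(1 + t\right)$
$f = 672$ ($f = - \frac{- 8 \left(1 - 8\right) \left(-25 - 59\right)}{7} = - \frac{\left(-8\right) \left(-7\right) \left(-84\right)}{7} = - \frac{56 \left(-84\right)}{7} = \left(- \frac{1}{7}\right) \left(-4704\right) = 672$)
$f + \left(28 - 65\right) \left(20 + 57\right) \left(-7 - 11\right) = 672 + \left(28 - 65\right) \left(20 + 57\right) \left(-7 - 11\right) = 672 - 37 \cdot 77 \left(-18\right) = 672 - -51282 = 672 + 51282 = 51954$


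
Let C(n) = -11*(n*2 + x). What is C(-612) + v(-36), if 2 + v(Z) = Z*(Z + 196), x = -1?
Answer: 7713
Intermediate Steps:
C(n) = 11 - 22*n (C(n) = -11*(n*2 - 1) = -11*(2*n - 1) = -11*(-1 + 2*n) = 11 - 22*n)
v(Z) = -2 + Z*(196 + Z) (v(Z) = -2 + Z*(Z + 196) = -2 + Z*(196 + Z))
C(-612) + v(-36) = (11 - 22*(-612)) + (-2 + (-36)² + 196*(-36)) = (11 + 13464) + (-2 + 1296 - 7056) = 13475 - 5762 = 7713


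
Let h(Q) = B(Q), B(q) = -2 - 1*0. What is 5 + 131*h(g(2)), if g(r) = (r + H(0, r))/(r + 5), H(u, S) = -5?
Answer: -257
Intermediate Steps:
B(q) = -2 (B(q) = -2 + 0 = -2)
g(r) = (-5 + r)/(5 + r) (g(r) = (r - 5)/(r + 5) = (-5 + r)/(5 + r))
h(Q) = -2
5 + 131*h(g(2)) = 5 + 131*(-2) = 5 - 262 = -257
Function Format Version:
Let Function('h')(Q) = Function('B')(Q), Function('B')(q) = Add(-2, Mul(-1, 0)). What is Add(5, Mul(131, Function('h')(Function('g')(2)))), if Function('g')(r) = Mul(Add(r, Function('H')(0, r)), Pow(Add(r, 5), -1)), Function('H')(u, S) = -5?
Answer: -257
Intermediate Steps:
Function('B')(q) = -2 (Function('B')(q) = Add(-2, 0) = -2)
Function('g')(r) = Mul(Pow(Add(5, r), -1), Add(-5, r)) (Function('g')(r) = Mul(Add(r, -5), Pow(Add(r, 5), -1)) = Mul(Add(-5, r), Pow(Add(5, r), -1)) = Mul(Pow(Add(5, r), -1), Add(-5, r)))
Function('h')(Q) = -2
Add(5, Mul(131, Function('h')(Function('g')(2)))) = Add(5, Mul(131, -2)) = Add(5, -262) = -257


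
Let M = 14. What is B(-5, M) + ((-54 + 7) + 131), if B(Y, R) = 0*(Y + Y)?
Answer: 84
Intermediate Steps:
B(Y, R) = 0 (B(Y, R) = 0*(2*Y) = 0)
B(-5, M) + ((-54 + 7) + 131) = 0 + ((-54 + 7) + 131) = 0 + (-47 + 131) = 0 + 84 = 84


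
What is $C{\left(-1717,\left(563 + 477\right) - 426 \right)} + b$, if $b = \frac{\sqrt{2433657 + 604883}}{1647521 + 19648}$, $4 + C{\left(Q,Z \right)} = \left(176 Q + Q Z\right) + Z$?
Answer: $-1355820 + \frac{2 \sqrt{759635}}{1667169} \approx -1.3558 \cdot 10^{6}$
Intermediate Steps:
$C{\left(Q,Z \right)} = -4 + Z + 176 Q + Q Z$ ($C{\left(Q,Z \right)} = -4 + \left(\left(176 Q + Q Z\right) + Z\right) = -4 + \left(Z + 176 Q + Q Z\right) = -4 + Z + 176 Q + Q Z$)
$b = \frac{2 \sqrt{759635}}{1667169}$ ($b = \frac{\sqrt{3038540}}{1667169} = 2 \sqrt{759635} \cdot \frac{1}{1667169} = \frac{2 \sqrt{759635}}{1667169} \approx 0.0010456$)
$C{\left(-1717,\left(563 + 477\right) - 426 \right)} + b = \left(-4 + \left(\left(563 + 477\right) - 426\right) + 176 \left(-1717\right) - 1717 \left(\left(563 + 477\right) - 426\right)\right) + \frac{2 \sqrt{759635}}{1667169} = \left(-4 + \left(1040 - 426\right) - 302192 - 1717 \left(1040 - 426\right)\right) + \frac{2 \sqrt{759635}}{1667169} = \left(-4 + 614 - 302192 - 1054238\right) + \frac{2 \sqrt{759635}}{1667169} = -1355820 + \frac{2 \sqrt{759635}}{1667169}$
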